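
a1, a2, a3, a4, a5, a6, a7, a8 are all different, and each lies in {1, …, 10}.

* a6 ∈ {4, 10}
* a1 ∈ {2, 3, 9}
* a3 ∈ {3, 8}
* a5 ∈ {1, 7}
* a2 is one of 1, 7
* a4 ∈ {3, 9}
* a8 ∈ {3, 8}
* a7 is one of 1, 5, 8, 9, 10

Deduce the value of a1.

a2 and a5 between them cover only {1, 7} — a naked pair. Remove those values from a7.
a3 and a8 share exactly the 2 values {3, 8}; by pigeonhole those values go to them, so strike 3, 8 from a1, a4, a7.
a4 has just one choice, so a4 = 9. Remove 9 from a1, a7.
So a1 = 2.

2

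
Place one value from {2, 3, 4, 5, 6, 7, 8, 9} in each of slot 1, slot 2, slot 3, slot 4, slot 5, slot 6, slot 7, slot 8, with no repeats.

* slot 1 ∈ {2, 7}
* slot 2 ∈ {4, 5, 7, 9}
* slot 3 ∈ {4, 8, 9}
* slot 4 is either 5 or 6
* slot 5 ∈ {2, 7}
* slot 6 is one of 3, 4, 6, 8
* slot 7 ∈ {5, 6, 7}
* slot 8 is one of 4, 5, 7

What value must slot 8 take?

4

The 8 variables draw from only 8 values {2, 3, 4, 5, 6, 7, 8, 9}, so each is used; only slot 6 can be 3, hence slot 6 = 3.
The 7 still-open variables together cover exactly {2, 4, 5, 6, 7, 8, 9} — 7 values for 7 variables — and 8 appears only in slot 3's list, so slot 3 = 8.
The 6 still-open variables together cover exactly {2, 4, 5, 6, 7, 9} — 6 values for 6 variables — and 9 appears only in slot 2's list, so slot 2 = 9.
Among the 5 still-open variables, 4 fits only slot 8 (and all 5 values in {2, 4, 5, 6, 7} must be used), so slot 8 = 4.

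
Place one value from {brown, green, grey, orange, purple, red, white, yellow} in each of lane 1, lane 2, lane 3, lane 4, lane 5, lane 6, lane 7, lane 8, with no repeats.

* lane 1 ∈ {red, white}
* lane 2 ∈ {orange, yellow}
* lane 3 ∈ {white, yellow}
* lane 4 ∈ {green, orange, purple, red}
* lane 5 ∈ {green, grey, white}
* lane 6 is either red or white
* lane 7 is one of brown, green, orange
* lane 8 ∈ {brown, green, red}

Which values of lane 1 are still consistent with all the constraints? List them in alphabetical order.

The 8 variables draw from only 8 values {brown, green, grey, orange, purple, red, white, yellow}, so each is used; only lane 5 can be grey, hence lane 5 = grey.
Among the 7 still-open variables, purple fits only lane 4 (and all 7 values in {brown, green, orange, purple, red, white, yellow} must be used), so lane 4 = purple.
lane 1 and lane 6 between them cover only {red, white} — a naked pair. Remove those values from lane 3, lane 8.
lane 3's domain is down to {yellow}, so lane 3 = yellow. So lane 2 can't be yellow.
lane 2 must be orange (only option left). Eliminate orange elsewhere: lane 7.
No further eliminations apply; lane 1 can still be any of red, white.

red, white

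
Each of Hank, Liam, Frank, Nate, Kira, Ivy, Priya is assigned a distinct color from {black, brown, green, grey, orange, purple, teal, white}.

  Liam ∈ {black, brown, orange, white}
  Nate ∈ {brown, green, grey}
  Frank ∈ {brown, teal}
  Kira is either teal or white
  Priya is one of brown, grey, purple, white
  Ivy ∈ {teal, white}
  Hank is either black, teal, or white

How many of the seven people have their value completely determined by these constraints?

Kira and Ivy share exactly the 2 values {teal, white}; by pigeonhole those values go to them, so strike teal, white from Hank, Liam, Frank, Priya.
Hank's domain is down to {black}, so Hank = black. Remove black from Liam.
Frank has just one choice, so Frank = brown. Eliminate brown elsewhere: Liam, Nate, Priya.
That leaves Liam = orange.
Determined: Hank=black, Liam=orange, Frank=brown. The other people each still have more than one consistent value. That makes 3.

3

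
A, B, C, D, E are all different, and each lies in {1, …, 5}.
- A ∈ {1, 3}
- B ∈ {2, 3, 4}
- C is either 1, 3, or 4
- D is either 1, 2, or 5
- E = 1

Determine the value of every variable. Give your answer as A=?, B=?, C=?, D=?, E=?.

E's domain is down to {1}, so E = 1. Eliminate 1 elsewhere: A, C, D.
A's domain is down to {3}, so A = 3. Eliminate 3 elsewhere: B, C.
C has just one choice, so C = 4. Remove 4 from B.
B has just one choice, so B = 2. Eliminate 2 elsewhere: D.
D's domain is down to {5}, so D = 5.

A=3, B=2, C=4, D=5, E=1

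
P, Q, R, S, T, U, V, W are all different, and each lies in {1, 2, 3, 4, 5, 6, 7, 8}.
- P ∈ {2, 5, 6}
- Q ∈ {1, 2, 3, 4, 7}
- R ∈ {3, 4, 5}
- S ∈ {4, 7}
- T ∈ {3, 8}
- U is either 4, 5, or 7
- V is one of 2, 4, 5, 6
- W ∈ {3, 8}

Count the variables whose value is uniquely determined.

The 8 variables draw from only 8 values {1, 2, 3, 4, 5, 6, 7, 8}, so each is used; only Q can be 1, hence Q = 1.
The 2 variables T and W are confined to {3, 8}, which locks those values in; drop them from R.
The 3 variables R, S, U are confined to {4, 5, 7}, which locks those values in; drop them from P, V.
Determined: Q=1. The other variables each still have more than one consistent value. That makes 1.

1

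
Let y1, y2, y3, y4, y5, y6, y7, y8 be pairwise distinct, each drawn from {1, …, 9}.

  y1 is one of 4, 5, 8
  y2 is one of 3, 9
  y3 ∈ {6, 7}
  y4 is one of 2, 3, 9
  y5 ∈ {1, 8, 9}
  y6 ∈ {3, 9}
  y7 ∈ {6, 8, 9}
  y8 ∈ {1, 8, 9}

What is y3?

7

y2 and y6 share exactly the 2 values {3, 9}; by pigeonhole those values go to them, so strike 3, 9 from y4, y5, y7, y8.
That leaves y4 = 2.
y5 and y8 between them cover only {1, 8} — a naked pair. Remove those values from y1, y7.
y7 has just one choice, so y7 = 6. Strike 6 from y3.
So y3 = 7.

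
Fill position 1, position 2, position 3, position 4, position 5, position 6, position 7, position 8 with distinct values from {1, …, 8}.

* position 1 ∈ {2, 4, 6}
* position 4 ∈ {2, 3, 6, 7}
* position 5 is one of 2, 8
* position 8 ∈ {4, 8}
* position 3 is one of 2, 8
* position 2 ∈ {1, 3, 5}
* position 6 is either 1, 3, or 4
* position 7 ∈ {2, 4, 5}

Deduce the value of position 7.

The 8 variables together cover exactly {1, 2, 3, 4, 5, 6, 7, 8} — 8 values for 8 variables — and 7 appears only in position 4's list, so position 4 = 7.
The 7 still-open variables together cover exactly {1, 2, 3, 4, 5, 6, 8} — 7 values for 7 variables — and 6 appears only in position 1's list, so position 1 = 6.
position 3 and position 5 between them cover only {2, 8} — a naked pair. Remove those values from position 7, position 8.
position 8's domain is down to {4}, so position 8 = 4. So position 6, position 7 can't be 4.
So position 7 = 5.

5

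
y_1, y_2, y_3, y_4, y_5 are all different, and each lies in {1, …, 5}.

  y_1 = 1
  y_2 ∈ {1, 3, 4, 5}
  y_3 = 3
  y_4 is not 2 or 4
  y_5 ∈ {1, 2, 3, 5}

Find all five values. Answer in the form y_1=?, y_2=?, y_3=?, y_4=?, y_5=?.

y_1 has just one choice, so y_1 = 1. Eliminate 1 elsewhere: y_2, y_4, y_5.
y_3 has just one choice, so y_3 = 3. Strike 3 from y_2, y_4, y_5.
y_4 must be 5 (only option left). So y_2, y_5 can't be 5.
y_5's domain is down to {2}, so y_5 = 2.
y_2 must be 4 (only option left).

y_1=1, y_2=4, y_3=3, y_4=5, y_5=2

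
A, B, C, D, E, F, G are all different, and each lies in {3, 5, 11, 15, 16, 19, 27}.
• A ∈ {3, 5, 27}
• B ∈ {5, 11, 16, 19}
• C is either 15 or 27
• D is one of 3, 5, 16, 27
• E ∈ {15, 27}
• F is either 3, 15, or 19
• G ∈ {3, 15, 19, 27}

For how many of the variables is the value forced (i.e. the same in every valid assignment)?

3

The 7 variables together cover exactly {3, 5, 11, 15, 16, 19, 27} — 7 values for 7 variables — and 11 appears only in B's list, so B = 11.
The 6 still-open variables draw from only 6 values {3, 5, 15, 16, 19, 27}, so each is used; only D can be 16, hence D = 16.
The 5 still-open variables together cover exactly {3, 5, 15, 19, 27} — 5 values for 5 variables — and 5 appears only in A's list, so A = 5.
C and E between them cover only {15, 27} — a naked pair. Remove those values from F, G.
Determined: A=5, B=11, D=16. The other variables each still have more than one consistent value. That makes 3.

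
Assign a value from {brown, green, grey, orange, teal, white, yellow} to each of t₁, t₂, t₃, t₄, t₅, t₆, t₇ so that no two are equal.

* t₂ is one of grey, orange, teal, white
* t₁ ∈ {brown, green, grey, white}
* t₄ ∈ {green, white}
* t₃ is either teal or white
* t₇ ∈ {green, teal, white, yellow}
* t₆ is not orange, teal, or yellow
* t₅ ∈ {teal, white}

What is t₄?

green

The 7 variables together cover exactly {brown, green, grey, orange, teal, white, yellow} — 7 values for 7 variables — and orange appears only in t₂'s list, so t₂ = orange.
The 6 still-open variables draw from only 6 values {brown, green, grey, teal, white, yellow}, so each is used; only t₇ can be yellow, hence t₇ = yellow.
t₃ and t₅ share exactly the 2 values {teal, white}; by pigeonhole those values go to them, so strike teal, white from t₁, t₄, t₆.
So t₄ = green.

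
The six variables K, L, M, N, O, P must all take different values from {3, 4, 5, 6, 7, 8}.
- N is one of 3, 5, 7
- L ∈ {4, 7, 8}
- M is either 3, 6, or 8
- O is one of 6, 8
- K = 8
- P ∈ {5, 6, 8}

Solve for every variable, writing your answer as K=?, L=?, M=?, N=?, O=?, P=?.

K=8, L=4, M=3, N=7, O=6, P=5

K must be 8 (only option left). Strike 8 from L, M, O, P.
O's domain is down to {6}, so O = 6. Remove 6 from M, P.
That leaves P = 5. Strike 5 from N.
M's domain is down to {3}, so M = 3. Strike 3 from N.
N must be 7 (only option left). So L can't be 7.
L has just one choice, so L = 4.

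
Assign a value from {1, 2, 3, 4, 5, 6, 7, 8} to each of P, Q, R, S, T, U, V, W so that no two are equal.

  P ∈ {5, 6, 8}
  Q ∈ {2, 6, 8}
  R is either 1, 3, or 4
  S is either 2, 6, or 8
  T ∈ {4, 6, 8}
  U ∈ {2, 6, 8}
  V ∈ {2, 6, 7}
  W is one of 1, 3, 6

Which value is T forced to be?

4

The 8 variables draw from only 8 values {1, 2, 3, 4, 5, 6, 7, 8}, so each is used; only P can be 5, hence P = 5.
The 7 still-open variables draw from only 7 values {1, 2, 3, 4, 6, 7, 8}, so each is used; only V can be 7, hence V = 7.
The 3 variables Q, S, U are confined to {2, 6, 8}, which locks those values in; drop them from T, W.
So T = 4.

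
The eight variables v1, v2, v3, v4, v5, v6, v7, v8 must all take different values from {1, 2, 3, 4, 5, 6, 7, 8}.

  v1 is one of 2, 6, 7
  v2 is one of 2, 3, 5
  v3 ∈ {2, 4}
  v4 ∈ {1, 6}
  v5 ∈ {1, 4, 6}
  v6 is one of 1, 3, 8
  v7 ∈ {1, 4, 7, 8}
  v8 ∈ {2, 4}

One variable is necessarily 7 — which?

v1

The 8 variables together cover exactly {1, 2, 3, 4, 5, 6, 7, 8} — 8 values for 8 variables — and 5 appears only in v2's list, so v2 = 5.
The 7 still-open variables together cover exactly {1, 2, 3, 4, 6, 7, 8} — 7 values for 7 variables — and 3 appears only in v6's list, so v6 = 3.
The 6 still-open variables draw from only 6 values {1, 2, 4, 6, 7, 8}, so each is used; only v7 can be 8, hence v7 = 8.
Among the 5 still-open variables, 7 fits only v1 (and all 5 values in {1, 2, 4, 6, 7} must be used), so v1 = 7.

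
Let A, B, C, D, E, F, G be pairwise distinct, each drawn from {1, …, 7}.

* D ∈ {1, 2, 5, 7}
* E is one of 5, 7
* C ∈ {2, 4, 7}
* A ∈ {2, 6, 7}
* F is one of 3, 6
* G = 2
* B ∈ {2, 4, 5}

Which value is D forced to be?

1

G must be 2 (only option left). Eliminate 2 elsewhere: A, B, C, D.
Among the 6 still-open variables, 1 fits only D (and all 6 values in {1, 3, 4, 5, 6, 7} must be used), so D = 1.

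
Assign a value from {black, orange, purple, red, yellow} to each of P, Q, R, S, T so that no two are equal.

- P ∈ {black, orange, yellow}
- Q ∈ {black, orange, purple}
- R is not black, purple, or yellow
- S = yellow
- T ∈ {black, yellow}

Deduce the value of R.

S must be yellow (only option left). Strike yellow from P, T.
T's domain is down to {black}, so T = black. Strike black from P, Q.
P has just one choice, so P = orange. Strike orange from Q, R.
So R = red.

red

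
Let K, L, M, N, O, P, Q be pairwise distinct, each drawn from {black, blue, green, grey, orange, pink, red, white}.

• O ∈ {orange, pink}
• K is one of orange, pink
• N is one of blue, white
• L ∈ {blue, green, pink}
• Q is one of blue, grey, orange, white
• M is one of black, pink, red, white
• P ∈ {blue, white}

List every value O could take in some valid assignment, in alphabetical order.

orange, pink

K and O share exactly the 2 values {orange, pink}; by pigeonhole those values go to them, so strike orange, pink from L, M, Q.
The 2 variables N and P are confined to {blue, white}, which locks those values in; drop them from L, M, Q.
L's domain is down to {green}, so L = green.
Q has just one choice, so Q = grey.
No further eliminations apply; O can still be any of orange, pink.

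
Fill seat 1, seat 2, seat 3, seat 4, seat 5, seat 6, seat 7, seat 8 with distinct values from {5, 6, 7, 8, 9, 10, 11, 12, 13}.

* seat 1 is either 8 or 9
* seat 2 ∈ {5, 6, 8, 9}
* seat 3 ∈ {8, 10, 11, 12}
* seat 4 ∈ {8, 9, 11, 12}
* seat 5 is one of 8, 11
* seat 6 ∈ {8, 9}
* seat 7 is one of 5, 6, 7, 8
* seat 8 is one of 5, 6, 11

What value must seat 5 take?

The 8 variables together cover exactly {5, 6, 7, 8, 9, 10, 11, 12} — 8 values for 8 variables — and 7 appears only in seat 7's list, so seat 7 = 7.
The 7 still-open variables together cover exactly {5, 6, 8, 9, 10, 11, 12} — 7 values for 7 variables — and 10 appears only in seat 3's list, so seat 3 = 10.
Among the 6 still-open variables, 12 fits only seat 4 (and all 6 values in {5, 6, 8, 9, 11, 12} must be used), so seat 4 = 12.
seat 1 and seat 6 share exactly the 2 values {8, 9}; by pigeonhole those values go to them, so strike 8, 9 from seat 2, seat 5.
So seat 5 = 11.

11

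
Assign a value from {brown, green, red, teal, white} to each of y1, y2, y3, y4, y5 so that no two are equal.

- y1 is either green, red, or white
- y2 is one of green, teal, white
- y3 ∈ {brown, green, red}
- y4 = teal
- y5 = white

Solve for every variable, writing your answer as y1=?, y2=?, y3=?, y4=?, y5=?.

y4 must be teal (only option left). Eliminate teal elsewhere: y2.
y5 must be white (only option left). Strike white from y1, y2.
That leaves y2 = green. So y1, y3 can't be green.
y1's domain is down to {red}, so y1 = red. Remove red from y3.
y3 has just one choice, so y3 = brown.

y1=red, y2=green, y3=brown, y4=teal, y5=white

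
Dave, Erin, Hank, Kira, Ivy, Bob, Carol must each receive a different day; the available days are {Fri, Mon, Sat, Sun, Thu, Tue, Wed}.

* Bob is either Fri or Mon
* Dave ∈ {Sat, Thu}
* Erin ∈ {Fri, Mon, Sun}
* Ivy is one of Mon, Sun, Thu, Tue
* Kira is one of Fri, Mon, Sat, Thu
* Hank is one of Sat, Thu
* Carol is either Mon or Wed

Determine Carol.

Among the 7 variables, Tue fits only Ivy (and all 7 values in {Fri, Mon, Sat, Sun, Thu, Tue, Wed} must be used), so Ivy = Tue.
The 6 still-open variables together cover exactly {Fri, Mon, Sat, Sun, Thu, Wed} — 6 values for 6 variables — and Sun appears only in Erin's list, so Erin = Sun.
The 5 still-open variables draw from only 5 values {Fri, Mon, Sat, Thu, Wed}, so each is used; only Carol can be Wed, hence Carol = Wed.

Wed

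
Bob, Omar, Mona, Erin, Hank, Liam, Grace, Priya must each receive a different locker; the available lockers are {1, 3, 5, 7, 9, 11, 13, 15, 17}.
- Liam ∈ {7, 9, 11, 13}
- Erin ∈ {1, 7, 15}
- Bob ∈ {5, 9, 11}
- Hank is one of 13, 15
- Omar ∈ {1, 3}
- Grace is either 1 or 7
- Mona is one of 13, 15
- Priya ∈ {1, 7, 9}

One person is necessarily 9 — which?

Priya

The 8 variables draw from only 8 values {1, 3, 5, 7, 9, 11, 13, 15}, so each is used; only Omar can be 3, hence Omar = 3.
The 7 still-open variables together cover exactly {1, 5, 7, 9, 11, 13, 15} — 7 values for 7 variables — and 5 appears only in Bob's list, so Bob = 5.
Among the 6 still-open variables, 11 fits only Liam (and all 6 values in {1, 7, 9, 11, 13, 15} must be used), so Liam = 11.
The 5 still-open variables together cover exactly {1, 7, 9, 13, 15} — 5 values for 5 variables — and 9 appears only in Priya's list, so Priya = 9.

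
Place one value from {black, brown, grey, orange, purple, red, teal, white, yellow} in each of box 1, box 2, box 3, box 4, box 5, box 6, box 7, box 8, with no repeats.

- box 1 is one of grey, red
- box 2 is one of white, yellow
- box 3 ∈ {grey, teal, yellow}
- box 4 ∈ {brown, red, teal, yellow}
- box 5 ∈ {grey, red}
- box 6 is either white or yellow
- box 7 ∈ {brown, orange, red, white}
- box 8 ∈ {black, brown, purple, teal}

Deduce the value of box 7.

orange

box 1 and box 5 share exactly the 2 values {grey, red}; by pigeonhole those values go to them, so strike grey, red from box 3, box 4, box 7.
box 2 and box 6 between them cover only {white, yellow} — a naked pair. Remove those values from box 3, box 4, box 7.
That leaves box 3 = teal. Eliminate teal elsewhere: box 4, box 8.
That leaves box 4 = brown. Strike brown from box 7, box 8.
So box 7 = orange.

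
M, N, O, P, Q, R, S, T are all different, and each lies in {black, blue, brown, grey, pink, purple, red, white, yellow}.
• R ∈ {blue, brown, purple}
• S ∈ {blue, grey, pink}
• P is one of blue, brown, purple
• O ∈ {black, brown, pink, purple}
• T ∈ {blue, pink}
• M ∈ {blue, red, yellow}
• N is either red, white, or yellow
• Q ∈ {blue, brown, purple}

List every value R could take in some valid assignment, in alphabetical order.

blue, brown, purple

P, Q, R between them cover only {blue, brown, purple} — a naked triple. Remove those values from M, O, S, T.
T must be pink (only option left). So O, S can't be pink.
O must be black (only option left).
S has just one choice, so S = grey.
No further eliminations apply; R can still be any of blue, brown, purple.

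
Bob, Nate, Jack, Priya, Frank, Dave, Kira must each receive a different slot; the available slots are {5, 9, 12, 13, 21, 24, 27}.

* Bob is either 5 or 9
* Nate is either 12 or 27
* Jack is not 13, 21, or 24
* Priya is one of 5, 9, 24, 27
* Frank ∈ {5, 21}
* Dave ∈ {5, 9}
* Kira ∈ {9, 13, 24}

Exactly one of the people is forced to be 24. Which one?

Priya

The 7 variables draw from only 7 values {5, 9, 12, 13, 21, 24, 27}, so each is used; only Kira can be 13, hence Kira = 13.
The 6 still-open variables together cover exactly {5, 9, 12, 21, 24, 27} — 6 values for 6 variables — and 21 appears only in Frank's list, so Frank = 21.
The 5 still-open variables together cover exactly {5, 9, 12, 24, 27} — 5 values for 5 variables — and 24 appears only in Priya's list, so Priya = 24.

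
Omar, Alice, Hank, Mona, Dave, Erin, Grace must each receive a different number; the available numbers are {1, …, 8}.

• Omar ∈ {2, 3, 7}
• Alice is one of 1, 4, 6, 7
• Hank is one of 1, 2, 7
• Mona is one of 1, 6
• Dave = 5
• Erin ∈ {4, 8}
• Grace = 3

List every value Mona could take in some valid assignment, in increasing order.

1, 6

Dave has just one choice, so Dave = 5.
Grace must be 3 (only option left). So Omar can't be 3.
No further eliminations apply; Mona can still be any of 1, 6.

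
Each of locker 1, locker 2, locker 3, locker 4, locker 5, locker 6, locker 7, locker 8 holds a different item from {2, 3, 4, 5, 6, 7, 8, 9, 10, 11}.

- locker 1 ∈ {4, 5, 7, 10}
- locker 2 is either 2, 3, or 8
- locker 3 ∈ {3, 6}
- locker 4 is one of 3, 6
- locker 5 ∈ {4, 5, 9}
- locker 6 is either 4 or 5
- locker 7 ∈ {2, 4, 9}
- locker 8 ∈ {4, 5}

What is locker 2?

locker 3 and locker 4 between them cover only {3, 6} — a naked pair. Remove those values from locker 2.
locker 6 and locker 8 between them cover only {4, 5} — a naked pair. Remove those values from locker 1, locker 5, locker 7.
locker 5's domain is down to {9}, so locker 5 = 9. Strike 9 from locker 7.
That leaves locker 7 = 2. Remove 2 from locker 2.
So locker 2 = 8.

8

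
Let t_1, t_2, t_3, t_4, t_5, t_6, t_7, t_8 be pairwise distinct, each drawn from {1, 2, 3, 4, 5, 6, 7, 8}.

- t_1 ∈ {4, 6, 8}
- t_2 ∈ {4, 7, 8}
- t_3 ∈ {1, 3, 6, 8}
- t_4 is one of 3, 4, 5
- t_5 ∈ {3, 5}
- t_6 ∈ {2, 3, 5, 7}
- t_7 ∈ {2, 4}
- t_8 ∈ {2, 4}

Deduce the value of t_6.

The 8 variables draw from only 8 values {1, 2, 3, 4, 5, 6, 7, 8}, so each is used; only t_3 can be 1, hence t_3 = 1.
The 7 still-open variables together cover exactly {2, 3, 4, 5, 6, 7, 8} — 7 values for 7 variables — and 6 appears only in t_1's list, so t_1 = 6.
The 6 still-open variables draw from only 6 values {2, 3, 4, 5, 7, 8}, so each is used; only t_2 can be 8, hence t_2 = 8.
The 5 still-open variables together cover exactly {2, 3, 4, 5, 7} — 5 values for 5 variables — and 7 appears only in t_6's list, so t_6 = 7.

7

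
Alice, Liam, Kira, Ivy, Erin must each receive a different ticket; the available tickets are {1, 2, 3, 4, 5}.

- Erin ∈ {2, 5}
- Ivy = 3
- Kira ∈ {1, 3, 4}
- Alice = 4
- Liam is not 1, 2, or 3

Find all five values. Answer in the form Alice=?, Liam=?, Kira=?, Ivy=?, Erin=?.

Alice=4, Liam=5, Kira=1, Ivy=3, Erin=2

Alice has just one choice, so Alice = 4. So Liam, Kira can't be 4.
That leaves Liam = 5. So Erin can't be 5.
That leaves Ivy = 3. Strike 3 from Kira.
That leaves Erin = 2.
Kira's domain is down to {1}, so Kira = 1.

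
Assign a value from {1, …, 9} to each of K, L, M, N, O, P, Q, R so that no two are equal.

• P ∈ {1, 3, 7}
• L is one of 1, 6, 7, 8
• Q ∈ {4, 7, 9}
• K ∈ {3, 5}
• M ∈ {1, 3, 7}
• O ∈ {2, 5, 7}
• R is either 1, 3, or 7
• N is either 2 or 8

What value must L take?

M, P, R between them cover only {1, 3, 7} — a naked triple. Remove those values from K, L, O, Q.
K has just one choice, so K = 5. So O can't be 5.
O's domain is down to {2}, so O = 2. So N can't be 2.
N's domain is down to {8}, so N = 8. Remove 8 from L.
So L = 6.

6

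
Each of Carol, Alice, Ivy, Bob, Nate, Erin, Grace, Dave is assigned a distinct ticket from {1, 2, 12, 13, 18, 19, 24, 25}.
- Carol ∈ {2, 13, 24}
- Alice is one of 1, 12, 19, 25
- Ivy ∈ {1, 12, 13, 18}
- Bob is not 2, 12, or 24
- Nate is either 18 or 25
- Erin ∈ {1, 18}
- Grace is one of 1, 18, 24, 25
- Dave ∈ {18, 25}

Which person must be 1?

Among the 8 variables, 2 fits only Carol (and all 8 values in {1, 2, 12, 13, 18, 19, 24, 25} must be used), so Carol = 2.
The 7 still-open variables together cover exactly {1, 12, 13, 18, 19, 24, 25} — 7 values for 7 variables — and 24 appears only in Grace's list, so Grace = 24.
Nate and Dave between them cover only {18, 25} — a naked pair. Remove those values from Alice, Ivy, Bob, Erin.
So 1 goes to Erin.

Erin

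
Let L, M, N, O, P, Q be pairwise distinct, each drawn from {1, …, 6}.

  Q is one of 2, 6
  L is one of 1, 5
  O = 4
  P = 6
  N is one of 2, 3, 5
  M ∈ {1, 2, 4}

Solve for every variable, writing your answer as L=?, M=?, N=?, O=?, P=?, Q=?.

O's domain is down to {4}, so O = 4. Strike 4 from M.
P must be 6 (only option left). Eliminate 6 elsewhere: Q.
Q has just one choice, so Q = 2. Remove 2 from M, N.
M has just one choice, so M = 1. Eliminate 1 elsewhere: L.
L's domain is down to {5}, so L = 5. So N can't be 5.
That leaves N = 3.

L=5, M=1, N=3, O=4, P=6, Q=2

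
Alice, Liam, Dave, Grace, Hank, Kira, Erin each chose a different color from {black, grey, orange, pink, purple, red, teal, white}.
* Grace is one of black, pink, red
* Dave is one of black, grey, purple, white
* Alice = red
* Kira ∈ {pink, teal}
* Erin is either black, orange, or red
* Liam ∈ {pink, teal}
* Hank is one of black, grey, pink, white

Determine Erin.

orange

Alice must be red (only option left). Strike red from Grace, Erin.
Liam and Kira share exactly the 2 values {pink, teal}; by pigeonhole those values go to them, so strike pink, teal from Grace, Hank.
Grace's domain is down to {black}, so Grace = black. Remove black from Dave, Hank, Erin.
So Erin = orange.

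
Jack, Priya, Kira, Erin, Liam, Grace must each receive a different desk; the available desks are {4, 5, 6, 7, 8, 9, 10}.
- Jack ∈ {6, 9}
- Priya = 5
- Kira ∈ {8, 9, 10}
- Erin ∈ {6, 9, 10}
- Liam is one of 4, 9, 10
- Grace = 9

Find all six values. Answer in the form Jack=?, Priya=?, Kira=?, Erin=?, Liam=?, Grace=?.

Jack=6, Priya=5, Kira=8, Erin=10, Liam=4, Grace=9

Priya must be 5 (only option left).
Grace has just one choice, so Grace = 9. So Jack, Kira, Erin, Liam can't be 9.
Jack has just one choice, so Jack = 6. Eliminate 6 elsewhere: Erin.
Erin has just one choice, so Erin = 10. Eliminate 10 elsewhere: Kira, Liam.
Liam has just one choice, so Liam = 4.
Kira's domain is down to {8}, so Kira = 8.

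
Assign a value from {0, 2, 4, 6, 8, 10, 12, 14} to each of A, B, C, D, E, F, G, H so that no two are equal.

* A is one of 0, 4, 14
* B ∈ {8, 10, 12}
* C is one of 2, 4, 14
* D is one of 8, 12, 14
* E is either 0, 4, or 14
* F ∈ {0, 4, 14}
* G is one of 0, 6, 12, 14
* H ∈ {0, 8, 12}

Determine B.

10

The 8 variables together cover exactly {0, 2, 4, 6, 8, 10, 12, 14} — 8 values for 8 variables — and 2 appears only in C's list, so C = 2.
Among the 7 still-open variables, 6 fits only G (and all 7 values in {0, 4, 6, 8, 10, 12, 14} must be used), so G = 6.
The 6 still-open variables draw from only 6 values {0, 4, 8, 10, 12, 14}, so each is used; only B can be 10, hence B = 10.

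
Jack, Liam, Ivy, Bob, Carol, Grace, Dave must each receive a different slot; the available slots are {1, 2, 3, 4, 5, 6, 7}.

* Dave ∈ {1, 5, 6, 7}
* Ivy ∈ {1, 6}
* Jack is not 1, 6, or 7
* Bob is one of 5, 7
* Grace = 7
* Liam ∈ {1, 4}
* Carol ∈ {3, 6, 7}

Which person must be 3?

Carol

Grace's domain is down to {7}, so Grace = 7. Eliminate 7 elsewhere: Bob, Carol, Dave.
Bob must be 5 (only option left). Strike 5 from Jack, Dave.
Among the 5 still-open variables, 2 fits only Jack (and all 5 values in {1, 2, 3, 4, 6} must be used), so Jack = 2.
The 4 still-open variables draw from only 4 values {1, 3, 4, 6}, so each is used; only Carol can be 3, hence Carol = 3.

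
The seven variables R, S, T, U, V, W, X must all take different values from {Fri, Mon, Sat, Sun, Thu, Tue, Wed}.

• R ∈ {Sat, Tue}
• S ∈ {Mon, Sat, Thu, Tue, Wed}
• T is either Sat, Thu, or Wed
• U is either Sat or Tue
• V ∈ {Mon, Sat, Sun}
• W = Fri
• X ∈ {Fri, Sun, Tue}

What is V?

Mon

W must be Fri (only option left). So X can't be Fri.
The 2 variables R and U are confined to {Sat, Tue}, which locks those values in; drop them from S, T, V, X.
X has just one choice, so X = Sun. Strike Sun from V.
So V = Mon.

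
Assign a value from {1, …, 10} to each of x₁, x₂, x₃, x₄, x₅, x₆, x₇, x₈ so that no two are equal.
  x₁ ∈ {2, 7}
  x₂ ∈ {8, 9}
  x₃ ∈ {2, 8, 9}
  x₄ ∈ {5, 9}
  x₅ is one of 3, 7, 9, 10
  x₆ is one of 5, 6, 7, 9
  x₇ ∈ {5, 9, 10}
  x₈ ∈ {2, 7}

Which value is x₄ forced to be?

The 8 variables draw from only 8 values {2, 3, 5, 6, 7, 8, 9, 10}, so each is used; only x₅ can be 3, hence x₅ = 3.
Among the 7 still-open variables, 6 fits only x₆ (and all 7 values in {2, 5, 6, 7, 8, 9, 10} must be used), so x₆ = 6.
The 6 still-open variables draw from only 6 values {2, 5, 7, 8, 9, 10}, so each is used; only x₇ can be 10, hence x₇ = 10.
The 5 still-open variables together cover exactly {2, 5, 7, 8, 9} — 5 values for 5 variables — and 5 appears only in x₄'s list, so x₄ = 5.

5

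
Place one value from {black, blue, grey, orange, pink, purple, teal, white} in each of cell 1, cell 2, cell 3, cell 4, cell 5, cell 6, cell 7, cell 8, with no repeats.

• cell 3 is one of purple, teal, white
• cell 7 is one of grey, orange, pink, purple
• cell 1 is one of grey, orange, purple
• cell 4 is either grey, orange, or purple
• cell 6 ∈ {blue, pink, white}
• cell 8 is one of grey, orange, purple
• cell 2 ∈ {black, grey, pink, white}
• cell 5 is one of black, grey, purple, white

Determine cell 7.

pink

The 8 variables draw from only 8 values {black, blue, grey, orange, pink, purple, teal, white}, so each is used; only cell 6 can be blue, hence cell 6 = blue.
The 7 still-open variables together cover exactly {black, grey, orange, pink, purple, teal, white} — 7 values for 7 variables — and teal appears only in cell 3's list, so cell 3 = teal.
cell 1, cell 4, cell 8 share exactly the 3 values {grey, orange, purple}; by pigeonhole those values go to them, so strike grey, orange, purple from cell 2, cell 5, cell 7.
So cell 7 = pink.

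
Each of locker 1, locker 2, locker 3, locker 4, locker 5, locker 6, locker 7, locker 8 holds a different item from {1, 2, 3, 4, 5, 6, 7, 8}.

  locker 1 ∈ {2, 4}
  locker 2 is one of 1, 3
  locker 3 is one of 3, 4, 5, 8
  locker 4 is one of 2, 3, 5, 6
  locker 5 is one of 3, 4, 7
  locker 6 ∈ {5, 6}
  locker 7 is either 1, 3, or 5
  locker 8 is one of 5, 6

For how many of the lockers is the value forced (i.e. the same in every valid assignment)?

Among the 8 variables, 7 fits only locker 5 (and all 8 values in {1, 2, 3, 4, 5, 6, 7, 8} must be used), so locker 5 = 7.
The 7 still-open variables together cover exactly {1, 2, 3, 4, 5, 6, 8} — 7 values for 7 variables — and 8 appears only in locker 3's list, so locker 3 = 8.
The 6 still-open variables together cover exactly {1, 2, 3, 4, 5, 6} — 6 values for 6 variables — and 4 appears only in locker 1's list, so locker 1 = 4.
Among the 5 still-open variables, 2 fits only locker 4 (and all 5 values in {1, 2, 3, 5, 6} must be used), so locker 4 = 2.
locker 6 and locker 8 between them cover only {5, 6} — a naked pair. Remove those values from locker 7.
Determined: locker 1=4, locker 3=8, locker 4=2, locker 5=7. The other lockers each still have more than one consistent value. That makes 4.

4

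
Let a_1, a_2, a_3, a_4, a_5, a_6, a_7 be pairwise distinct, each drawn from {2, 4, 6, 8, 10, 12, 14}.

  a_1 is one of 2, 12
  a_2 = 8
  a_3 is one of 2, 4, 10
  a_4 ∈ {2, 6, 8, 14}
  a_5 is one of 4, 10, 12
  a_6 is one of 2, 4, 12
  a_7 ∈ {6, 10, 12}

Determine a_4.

a_2's domain is down to {8}, so a_2 = 8. Remove 8 from a_4.
Among the 6 still-open variables, 14 fits only a_4 (and all 6 values in {2, 4, 6, 10, 12, 14} must be used), so a_4 = 14.

14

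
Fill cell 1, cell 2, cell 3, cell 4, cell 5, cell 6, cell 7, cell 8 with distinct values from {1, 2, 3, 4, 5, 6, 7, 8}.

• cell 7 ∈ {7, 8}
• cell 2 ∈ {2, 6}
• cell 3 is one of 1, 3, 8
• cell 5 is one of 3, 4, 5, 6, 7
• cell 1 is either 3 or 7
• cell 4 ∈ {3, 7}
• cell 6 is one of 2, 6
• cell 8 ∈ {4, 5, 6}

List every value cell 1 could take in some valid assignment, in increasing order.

3, 7

The 8 variables together cover exactly {1, 2, 3, 4, 5, 6, 7, 8} — 8 values for 8 variables — and 1 appears only in cell 3's list, so cell 3 = 1.
The 7 still-open variables together cover exactly {2, 3, 4, 5, 6, 7, 8} — 7 values for 7 variables — and 8 appears only in cell 7's list, so cell 7 = 8.
cell 1 and cell 4 share exactly the 2 values {3, 7}; by pigeonhole those values go to them, so strike 3, 7 from cell 5.
The 2 variables cell 2 and cell 6 are confined to {2, 6}, which locks those values in; drop them from cell 5, cell 8.
No further eliminations apply; cell 1 can still be any of 3, 7.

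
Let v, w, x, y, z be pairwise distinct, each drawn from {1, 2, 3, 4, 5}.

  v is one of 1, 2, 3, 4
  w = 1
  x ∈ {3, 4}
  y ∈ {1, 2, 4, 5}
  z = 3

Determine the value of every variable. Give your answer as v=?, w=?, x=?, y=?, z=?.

w has just one choice, so w = 1. Remove 1 from v, y.
z must be 3 (only option left). Remove 3 from v, x.
x's domain is down to {4}, so x = 4. Eliminate 4 elsewhere: v, y.
v must be 2 (only option left). So y can't be 2.
y has just one choice, so y = 5.

v=2, w=1, x=4, y=5, z=3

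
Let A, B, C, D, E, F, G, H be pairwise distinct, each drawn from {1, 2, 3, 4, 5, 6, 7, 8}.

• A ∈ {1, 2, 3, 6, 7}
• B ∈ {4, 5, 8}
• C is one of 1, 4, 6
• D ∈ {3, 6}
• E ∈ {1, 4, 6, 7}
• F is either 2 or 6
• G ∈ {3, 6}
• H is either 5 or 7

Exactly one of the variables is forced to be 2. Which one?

F

The 8 variables together cover exactly {1, 2, 3, 4, 5, 6, 7, 8} — 8 values for 8 variables — and 8 appears only in B's list, so B = 8.
The 7 still-open variables draw from only 7 values {1, 2, 3, 4, 5, 6, 7}, so each is used; only H can be 5, hence H = 5.
D and G between them cover only {3, 6} — a naked pair. Remove those values from A, C, E, F.
So 2 goes to F.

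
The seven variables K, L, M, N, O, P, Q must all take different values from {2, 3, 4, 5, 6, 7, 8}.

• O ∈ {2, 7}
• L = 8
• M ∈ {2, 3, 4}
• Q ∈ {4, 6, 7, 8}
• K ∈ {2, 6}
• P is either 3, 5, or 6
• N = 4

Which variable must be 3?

M

L's domain is down to {8}, so L = 8. So Q can't be 8.
N must be 4 (only option left). Remove 4 from M, Q.
The 5 still-open variables together cover exactly {2, 3, 5, 6, 7} — 5 values for 5 variables — and 5 appears only in P's list, so P = 5.
The 4 still-open variables draw from only 4 values {2, 3, 6, 7}, so each is used; only M can be 3, hence M = 3.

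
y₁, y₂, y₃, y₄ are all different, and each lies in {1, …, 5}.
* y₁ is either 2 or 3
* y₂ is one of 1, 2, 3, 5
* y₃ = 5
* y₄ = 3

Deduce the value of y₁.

y₃ must be 5 (only option left). So y₂ can't be 5.
That leaves y₄ = 3. Remove 3 from y₁, y₂.
So y₁ = 2.

2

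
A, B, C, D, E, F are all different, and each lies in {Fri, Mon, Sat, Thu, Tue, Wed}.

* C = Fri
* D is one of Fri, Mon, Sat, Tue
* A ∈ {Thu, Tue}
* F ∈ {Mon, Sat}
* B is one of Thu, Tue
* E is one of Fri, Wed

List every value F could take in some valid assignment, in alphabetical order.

C has just one choice, so C = Fri. Strike Fri from D, E.
E must be Wed (only option left).
A and B share exactly the 2 values {Thu, Tue}; by pigeonhole those values go to them, so strike Thu, Tue from D.
No further eliminations apply; F can still be any of Mon, Sat.

Mon, Sat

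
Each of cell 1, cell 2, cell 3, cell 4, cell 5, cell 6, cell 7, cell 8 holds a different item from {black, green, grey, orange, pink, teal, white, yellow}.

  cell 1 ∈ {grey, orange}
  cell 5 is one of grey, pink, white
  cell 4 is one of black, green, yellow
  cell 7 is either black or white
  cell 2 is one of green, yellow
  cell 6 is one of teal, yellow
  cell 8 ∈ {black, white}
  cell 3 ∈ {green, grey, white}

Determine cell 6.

The 8 variables together cover exactly {black, green, grey, orange, pink, teal, white, yellow} — 8 values for 8 variables — and orange appears only in cell 1's list, so cell 1 = orange.
The 7 still-open variables together cover exactly {black, green, grey, pink, teal, white, yellow} — 7 values for 7 variables — and pink appears only in cell 5's list, so cell 5 = pink.
Among the 6 still-open variables, grey fits only cell 3 (and all 6 values in {black, green, grey, teal, white, yellow} must be used), so cell 3 = grey.
The 5 still-open variables draw from only 5 values {black, green, teal, white, yellow}, so each is used; only cell 6 can be teal, hence cell 6 = teal.

teal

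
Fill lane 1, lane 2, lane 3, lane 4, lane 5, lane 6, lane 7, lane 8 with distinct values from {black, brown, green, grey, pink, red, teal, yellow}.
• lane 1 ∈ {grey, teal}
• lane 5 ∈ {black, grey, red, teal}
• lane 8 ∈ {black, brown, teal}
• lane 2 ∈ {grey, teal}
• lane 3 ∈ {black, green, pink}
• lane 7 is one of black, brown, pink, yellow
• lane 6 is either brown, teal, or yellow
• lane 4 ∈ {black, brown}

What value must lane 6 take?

The 8 variables draw from only 8 values {black, brown, green, grey, pink, red, teal, yellow}, so each is used; only lane 3 can be green, hence lane 3 = green.
The 7 still-open variables together cover exactly {black, brown, grey, pink, red, teal, yellow} — 7 values for 7 variables — and pink appears only in lane 7's list, so lane 7 = pink.
Among the 6 still-open variables, red fits only lane 5 (and all 6 values in {black, brown, grey, red, teal, yellow} must be used), so lane 5 = red.
The 5 still-open variables together cover exactly {black, brown, grey, teal, yellow} — 5 values for 5 variables — and yellow appears only in lane 6's list, so lane 6 = yellow.

yellow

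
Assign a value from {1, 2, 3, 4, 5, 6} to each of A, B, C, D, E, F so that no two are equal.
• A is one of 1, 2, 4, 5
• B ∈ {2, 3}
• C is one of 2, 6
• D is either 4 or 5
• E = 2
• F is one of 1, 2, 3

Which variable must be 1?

F

E must be 2 (only option left). Remove 2 from A, B, C, F.
B's domain is down to {3}, so B = 3. Eliminate 3 elsewhere: F.
So 1 goes to F.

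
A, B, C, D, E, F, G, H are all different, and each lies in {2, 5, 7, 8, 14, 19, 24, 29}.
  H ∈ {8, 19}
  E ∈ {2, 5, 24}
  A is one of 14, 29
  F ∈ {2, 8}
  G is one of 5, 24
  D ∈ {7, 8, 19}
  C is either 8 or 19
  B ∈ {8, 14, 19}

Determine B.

Among the 8 variables, 7 fits only D (and all 8 values in {2, 5, 7, 8, 14, 19, 24, 29} must be used), so D = 7.
The 7 still-open variables draw from only 7 values {2, 5, 8, 14, 19, 24, 29}, so each is used; only A can be 29, hence A = 29.
The 6 still-open variables together cover exactly {2, 5, 8, 14, 19, 24} — 6 values for 6 variables — and 14 appears only in B's list, so B = 14.

14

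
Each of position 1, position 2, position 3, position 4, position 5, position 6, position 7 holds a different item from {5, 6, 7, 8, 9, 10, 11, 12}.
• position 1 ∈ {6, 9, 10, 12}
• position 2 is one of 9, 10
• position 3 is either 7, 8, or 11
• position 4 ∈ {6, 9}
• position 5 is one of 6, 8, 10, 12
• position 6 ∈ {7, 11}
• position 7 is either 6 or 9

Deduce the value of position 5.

The 2 variables position 4 and position 7 are confined to {6, 9}, which locks those values in; drop them from position 1, position 2, position 5.
position 2 must be 10 (only option left). So position 1, position 5 can't be 10.
position 1 must be 12 (only option left). Remove 12 from position 5.
So position 5 = 8.

8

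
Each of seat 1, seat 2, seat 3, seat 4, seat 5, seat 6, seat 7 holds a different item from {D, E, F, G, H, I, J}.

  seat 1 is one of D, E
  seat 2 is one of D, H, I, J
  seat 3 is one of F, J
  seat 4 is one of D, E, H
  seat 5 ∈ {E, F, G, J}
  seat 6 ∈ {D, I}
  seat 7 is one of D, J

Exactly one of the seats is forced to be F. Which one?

Among the 7 variables, G fits only seat 5 (and all 7 values in {D, E, F, G, H, I, J} must be used), so seat 5 = G.
The 6 still-open variables together cover exactly {D, E, F, H, I, J} — 6 values for 6 variables — and F appears only in seat 3's list, so seat 3 = F.

seat 3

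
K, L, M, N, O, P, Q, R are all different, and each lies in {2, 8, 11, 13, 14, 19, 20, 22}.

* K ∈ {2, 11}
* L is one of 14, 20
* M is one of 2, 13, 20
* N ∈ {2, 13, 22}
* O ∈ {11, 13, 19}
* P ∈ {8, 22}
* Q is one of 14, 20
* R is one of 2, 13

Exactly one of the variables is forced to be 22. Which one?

N

The 8 variables together cover exactly {2, 8, 11, 13, 14, 19, 20, 22} — 8 values for 8 variables — and 8 appears only in P's list, so P = 8.
The 7 still-open variables draw from only 7 values {2, 11, 13, 14, 19, 20, 22}, so each is used; only O can be 19, hence O = 19.
The 6 still-open variables draw from only 6 values {2, 11, 13, 14, 20, 22}, so each is used; only K can be 11, hence K = 11.
The 5 still-open variables draw from only 5 values {2, 13, 14, 20, 22}, so each is used; only N can be 22, hence N = 22.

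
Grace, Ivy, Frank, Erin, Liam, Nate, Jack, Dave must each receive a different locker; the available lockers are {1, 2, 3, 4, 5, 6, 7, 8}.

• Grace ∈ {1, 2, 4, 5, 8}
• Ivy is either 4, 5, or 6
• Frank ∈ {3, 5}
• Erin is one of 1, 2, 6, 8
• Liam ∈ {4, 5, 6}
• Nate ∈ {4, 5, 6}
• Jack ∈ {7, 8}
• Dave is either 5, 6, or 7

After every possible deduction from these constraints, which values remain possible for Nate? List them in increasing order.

4, 5, 6

The 8 variables draw from only 8 values {1, 2, 3, 4, 5, 6, 7, 8}, so each is used; only Frank can be 3, hence Frank = 3.
Ivy, Liam, Nate between them cover only {4, 5, 6} — a naked triple. Remove those values from Grace, Erin, Dave.
Dave must be 7 (only option left). So Jack can't be 7.
Jack must be 8 (only option left). So Grace, Erin can't be 8.
No further eliminations apply; Nate can still be any of 4, 5, 6.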